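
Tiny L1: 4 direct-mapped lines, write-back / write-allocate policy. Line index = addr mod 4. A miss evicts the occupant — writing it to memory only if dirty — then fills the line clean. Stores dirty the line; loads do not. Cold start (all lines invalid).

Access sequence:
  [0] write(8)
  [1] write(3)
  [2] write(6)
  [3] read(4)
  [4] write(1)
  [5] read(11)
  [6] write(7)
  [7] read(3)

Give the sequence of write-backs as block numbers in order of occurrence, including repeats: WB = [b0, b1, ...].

0: W B8 -> L0 miss  d=D]
1: W B3 -> L3 miss  d=D]
2: W B6 -> L2 miss  d=D]
3: R B4 -> L0 miss wb->B8  d=-]
4: W B1 -> L1 miss  d=D]
5: R B11 -> L3 miss wb->B3  d=-]
6: W B7 -> L3 miss  d=D]
7: R B3 -> L3 miss wb->B7  d=-]

WB = [8, 3, 7]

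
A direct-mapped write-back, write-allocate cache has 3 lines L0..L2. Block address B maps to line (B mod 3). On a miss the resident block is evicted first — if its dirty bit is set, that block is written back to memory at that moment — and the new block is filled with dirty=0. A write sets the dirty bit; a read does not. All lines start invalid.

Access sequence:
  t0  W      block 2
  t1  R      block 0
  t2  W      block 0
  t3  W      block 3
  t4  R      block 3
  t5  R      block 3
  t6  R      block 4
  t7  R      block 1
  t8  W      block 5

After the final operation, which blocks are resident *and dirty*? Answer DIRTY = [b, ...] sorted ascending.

  0 | W B2 → L2 miss [D]
  1 | R B0 → L0 miss [-]
  2 | W B0 → L0 hit [D]
  3 | W B3 → L0 miss wb→B0 [D]
  4 | R B3 → L0 hit [D]
  5 | R B3 → L0 hit [D]
  6 | R B4 → L1 miss [-]
  7 | R B1 → L1 miss [-]
  8 | W B5 → L2 miss wb→B2 [D]

DIRTY = [3, 5]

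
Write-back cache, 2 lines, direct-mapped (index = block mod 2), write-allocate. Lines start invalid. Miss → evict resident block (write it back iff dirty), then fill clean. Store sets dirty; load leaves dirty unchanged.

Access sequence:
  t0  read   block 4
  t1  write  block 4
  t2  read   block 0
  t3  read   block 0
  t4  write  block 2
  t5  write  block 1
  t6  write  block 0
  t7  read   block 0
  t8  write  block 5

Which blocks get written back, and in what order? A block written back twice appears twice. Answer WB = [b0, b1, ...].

WB = [4, 2, 1]

0: R B4 → L0 miss [-]
1: W B4 → L0 hit [D]
2: R B0 → L0 miss wb→B4 [-]
3: R B0 → L0 hit [-]
4: W B2 → L0 miss [D]
5: W B1 → L1 miss [D]
6: W B0 → L0 miss wb→B2 [D]
7: R B0 → L0 hit [D]
8: W B5 → L1 miss wb→B1 [D]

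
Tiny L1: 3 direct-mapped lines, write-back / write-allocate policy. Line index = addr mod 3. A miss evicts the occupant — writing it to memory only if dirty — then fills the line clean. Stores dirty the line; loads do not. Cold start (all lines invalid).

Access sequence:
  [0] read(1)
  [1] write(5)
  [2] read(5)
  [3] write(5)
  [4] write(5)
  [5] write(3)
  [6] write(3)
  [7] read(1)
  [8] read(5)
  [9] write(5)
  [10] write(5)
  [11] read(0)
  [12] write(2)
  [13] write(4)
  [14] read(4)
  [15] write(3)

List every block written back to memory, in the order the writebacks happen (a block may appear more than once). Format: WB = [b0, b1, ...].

  0 | R B1 → L1 miss [-]
  1 | W B5 → L2 miss [D]
  2 | R B5 → L2 hit [D]
  3 | W B5 → L2 hit [D]
  4 | W B5 → L2 hit [D]
  5 | W B3 → L0 miss [D]
  6 | W B3 → L0 hit [D]
  7 | R B1 → L1 hit [-]
  8 | R B5 → L2 hit [D]
  9 | W B5 → L2 hit [D]
  10 | W B5 → L2 hit [D]
  11 | R B0 → L0 miss wb→B3 [-]
  12 | W B2 → L2 miss wb→B5 [D]
  13 | W B4 → L1 miss [D]
  14 | R B4 → L1 hit [D]
  15 | W B3 → L0 miss [D]

WB = [3, 5]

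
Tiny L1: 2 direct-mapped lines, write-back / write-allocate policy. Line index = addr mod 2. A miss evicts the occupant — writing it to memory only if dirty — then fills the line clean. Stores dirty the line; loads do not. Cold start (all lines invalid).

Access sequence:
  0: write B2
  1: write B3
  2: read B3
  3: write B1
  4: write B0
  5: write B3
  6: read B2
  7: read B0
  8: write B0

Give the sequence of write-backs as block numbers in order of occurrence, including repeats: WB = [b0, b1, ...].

WB = [3, 2, 1, 0]

0: W B2 -> L0 miss  d=D]
1: W B3 -> L1 miss  d=D]
2: R B3 -> L1 hit  d=D]
3: W B1 -> L1 miss wb->B3  d=D]
4: W B0 -> L0 miss wb->B2  d=D]
5: W B3 -> L1 miss wb->B1  d=D]
6: R B2 -> L0 miss wb->B0  d=-]
7: R B0 -> L0 miss  d=-]
8: W B0 -> L0 hit  d=D]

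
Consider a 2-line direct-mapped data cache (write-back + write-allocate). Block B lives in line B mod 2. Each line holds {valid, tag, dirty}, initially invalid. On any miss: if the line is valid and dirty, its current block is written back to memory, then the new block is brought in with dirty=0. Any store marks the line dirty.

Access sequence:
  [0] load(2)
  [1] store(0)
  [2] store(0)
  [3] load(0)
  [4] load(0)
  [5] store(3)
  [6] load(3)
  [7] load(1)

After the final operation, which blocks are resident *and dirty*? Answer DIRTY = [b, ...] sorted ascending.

DIRTY = [0]

0: R B2 → L0 miss [-]
1: W B0 → L0 miss [D]
2: W B0 → L0 hit [D]
3: R B0 → L0 hit [D]
4: R B0 → L0 hit [D]
5: W B3 → L1 miss [D]
6: R B3 → L1 hit [D]
7: R B1 → L1 miss wb→B3 [-]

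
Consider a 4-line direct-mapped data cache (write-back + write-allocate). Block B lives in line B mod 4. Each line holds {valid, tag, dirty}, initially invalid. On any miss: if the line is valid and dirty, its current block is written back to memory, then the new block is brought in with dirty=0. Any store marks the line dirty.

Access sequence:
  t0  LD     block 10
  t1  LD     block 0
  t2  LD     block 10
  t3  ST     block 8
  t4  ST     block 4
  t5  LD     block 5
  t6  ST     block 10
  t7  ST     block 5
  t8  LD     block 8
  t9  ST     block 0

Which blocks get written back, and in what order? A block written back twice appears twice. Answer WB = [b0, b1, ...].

0: R B10 -> L2 miss  d=-]
1: R B0 -> L0 miss  d=-]
2: R B10 -> L2 hit  d=-]
3: W B8 -> L0 miss  d=D]
4: W B4 -> L0 miss wb->B8  d=D]
5: R B5 -> L1 miss  d=-]
6: W B10 -> L2 hit  d=D]
7: W B5 -> L1 hit  d=D]
8: R B8 -> L0 miss wb->B4  d=-]
9: W B0 -> L0 miss  d=D]

WB = [8, 4]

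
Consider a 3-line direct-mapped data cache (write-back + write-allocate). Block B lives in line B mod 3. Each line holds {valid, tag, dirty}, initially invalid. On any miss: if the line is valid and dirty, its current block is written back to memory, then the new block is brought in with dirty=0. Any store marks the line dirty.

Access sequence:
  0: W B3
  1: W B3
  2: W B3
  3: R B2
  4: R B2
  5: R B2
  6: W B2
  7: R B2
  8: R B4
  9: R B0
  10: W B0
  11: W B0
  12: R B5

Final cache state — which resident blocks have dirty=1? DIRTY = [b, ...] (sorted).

0: W B3 → L0 miss [D]
1: W B3 → L0 hit [D]
2: W B3 → L0 hit [D]
3: R B2 → L2 miss [-]
4: R B2 → L2 hit [-]
5: R B2 → L2 hit [-]
6: W B2 → L2 hit [D]
7: R B2 → L2 hit [D]
8: R B4 → L1 miss [-]
9: R B0 → L0 miss wb→B3 [-]
10: W B0 → L0 hit [D]
11: W B0 → L0 hit [D]
12: R B5 → L2 miss wb→B2 [-]

DIRTY = [0]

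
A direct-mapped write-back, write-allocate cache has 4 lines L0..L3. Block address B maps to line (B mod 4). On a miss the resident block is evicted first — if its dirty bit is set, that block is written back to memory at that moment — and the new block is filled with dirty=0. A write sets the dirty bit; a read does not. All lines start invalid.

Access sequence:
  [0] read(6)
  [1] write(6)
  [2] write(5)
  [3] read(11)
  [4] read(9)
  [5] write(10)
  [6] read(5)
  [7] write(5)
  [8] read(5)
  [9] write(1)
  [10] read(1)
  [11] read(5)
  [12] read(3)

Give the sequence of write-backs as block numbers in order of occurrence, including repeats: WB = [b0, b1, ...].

  0 | R B6 → L2 miss [-]
  1 | W B6 → L2 hit [D]
  2 | W B5 → L1 miss [D]
  3 | R B11 → L3 miss [-]
  4 | R B9 → L1 miss wb→B5 [-]
  5 | W B10 → L2 miss wb→B6 [D]
  6 | R B5 → L1 miss [-]
  7 | W B5 → L1 hit [D]
  8 | R B5 → L1 hit [D]
  9 | W B1 → L1 miss wb→B5 [D]
  10 | R B1 → L1 hit [D]
  11 | R B5 → L1 miss wb→B1 [-]
  12 | R B3 → L3 miss [-]

WB = [5, 6, 5, 1]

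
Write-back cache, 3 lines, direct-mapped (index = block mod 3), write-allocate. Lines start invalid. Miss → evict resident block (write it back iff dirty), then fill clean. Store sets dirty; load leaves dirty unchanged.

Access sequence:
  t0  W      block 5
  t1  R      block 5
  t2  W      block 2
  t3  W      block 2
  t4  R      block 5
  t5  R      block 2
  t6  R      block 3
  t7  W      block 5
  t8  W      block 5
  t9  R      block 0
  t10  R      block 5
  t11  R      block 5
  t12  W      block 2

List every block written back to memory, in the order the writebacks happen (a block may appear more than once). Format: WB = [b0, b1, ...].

WB = [5, 2, 5]

0: W B5 -> L2 miss  d=D]
1: R B5 -> L2 hit  d=D]
2: W B2 -> L2 miss wb->B5  d=D]
3: W B2 -> L2 hit  d=D]
4: R B5 -> L2 miss wb->B2  d=-]
5: R B2 -> L2 miss  d=-]
6: R B3 -> L0 miss  d=-]
7: W B5 -> L2 miss  d=D]
8: W B5 -> L2 hit  d=D]
9: R B0 -> L0 miss  d=-]
10: R B5 -> L2 hit  d=D]
11: R B5 -> L2 hit  d=D]
12: W B2 -> L2 miss wb->B5  d=D]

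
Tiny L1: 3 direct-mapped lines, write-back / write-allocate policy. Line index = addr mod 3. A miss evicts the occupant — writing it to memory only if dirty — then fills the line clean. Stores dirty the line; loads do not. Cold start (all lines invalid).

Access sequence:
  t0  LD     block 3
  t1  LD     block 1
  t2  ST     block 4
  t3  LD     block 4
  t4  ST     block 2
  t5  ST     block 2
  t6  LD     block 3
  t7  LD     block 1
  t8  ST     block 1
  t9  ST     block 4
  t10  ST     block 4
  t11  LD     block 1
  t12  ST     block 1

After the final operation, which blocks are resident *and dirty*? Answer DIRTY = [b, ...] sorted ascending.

DIRTY = [1, 2]

0: R B3 → L0 miss [-]
1: R B1 → L1 miss [-]
2: W B4 → L1 miss [D]
3: R B4 → L1 hit [D]
4: W B2 → L2 miss [D]
5: W B2 → L2 hit [D]
6: R B3 → L0 hit [-]
7: R B1 → L1 miss wb→B4 [-]
8: W B1 → L1 hit [D]
9: W B4 → L1 miss wb→B1 [D]
10: W B4 → L1 hit [D]
11: R B1 → L1 miss wb→B4 [-]
12: W B1 → L1 hit [D]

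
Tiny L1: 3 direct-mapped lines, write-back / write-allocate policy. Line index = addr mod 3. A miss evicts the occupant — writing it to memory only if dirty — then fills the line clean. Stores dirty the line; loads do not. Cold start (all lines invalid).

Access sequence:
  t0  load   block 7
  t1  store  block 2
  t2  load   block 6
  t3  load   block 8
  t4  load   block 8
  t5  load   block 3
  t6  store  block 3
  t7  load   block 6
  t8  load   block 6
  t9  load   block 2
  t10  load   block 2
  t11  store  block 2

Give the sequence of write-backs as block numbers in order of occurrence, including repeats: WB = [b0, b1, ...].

  0 | R B7 → L1 miss [-]
  1 | W B2 → L2 miss [D]
  2 | R B6 → L0 miss [-]
  3 | R B8 → L2 miss wb→B2 [-]
  4 | R B8 → L2 hit [-]
  5 | R B3 → L0 miss [-]
  6 | W B3 → L0 hit [D]
  7 | R B6 → L0 miss wb→B3 [-]
  8 | R B6 → L0 hit [-]
  9 | R B2 → L2 miss [-]
  10 | R B2 → L2 hit [-]
  11 | W B2 → L2 hit [D]

WB = [2, 3]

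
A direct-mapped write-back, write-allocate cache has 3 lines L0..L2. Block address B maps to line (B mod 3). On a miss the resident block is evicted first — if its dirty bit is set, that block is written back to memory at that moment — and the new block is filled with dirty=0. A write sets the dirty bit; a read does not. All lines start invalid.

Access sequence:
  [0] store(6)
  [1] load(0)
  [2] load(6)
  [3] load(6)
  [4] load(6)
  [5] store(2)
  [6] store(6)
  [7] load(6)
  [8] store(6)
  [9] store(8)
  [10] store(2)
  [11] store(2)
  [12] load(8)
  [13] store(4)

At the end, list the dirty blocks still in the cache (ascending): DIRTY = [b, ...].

DIRTY = [4, 6]

0: W B6 → L0 miss [D]
1: R B0 → L0 miss wb→B6 [-]
2: R B6 → L0 miss [-]
3: R B6 → L0 hit [-]
4: R B6 → L0 hit [-]
5: W B2 → L2 miss [D]
6: W B6 → L0 hit [D]
7: R B6 → L0 hit [D]
8: W B6 → L0 hit [D]
9: W B8 → L2 miss wb→B2 [D]
10: W B2 → L2 miss wb→B8 [D]
11: W B2 → L2 hit [D]
12: R B8 → L2 miss wb→B2 [-]
13: W B4 → L1 miss [D]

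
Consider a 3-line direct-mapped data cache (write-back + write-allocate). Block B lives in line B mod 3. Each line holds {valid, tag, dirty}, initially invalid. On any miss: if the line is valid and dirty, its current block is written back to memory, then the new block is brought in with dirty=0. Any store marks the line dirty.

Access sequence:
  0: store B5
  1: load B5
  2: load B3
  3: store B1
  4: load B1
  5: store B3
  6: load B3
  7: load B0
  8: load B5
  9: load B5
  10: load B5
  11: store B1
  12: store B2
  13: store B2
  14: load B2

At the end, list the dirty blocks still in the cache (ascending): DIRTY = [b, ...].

0: W B5 -> L2 miss  d=D]
1: R B5 -> L2 hit  d=D]
2: R B3 -> L0 miss  d=-]
3: W B1 -> L1 miss  d=D]
4: R B1 -> L1 hit  d=D]
5: W B3 -> L0 hit  d=D]
6: R B3 -> L0 hit  d=D]
7: R B0 -> L0 miss wb->B3  d=-]
8: R B5 -> L2 hit  d=D]
9: R B5 -> L2 hit  d=D]
10: R B5 -> L2 hit  d=D]
11: W B1 -> L1 hit  d=D]
12: W B2 -> L2 miss wb->B5  d=D]
13: W B2 -> L2 hit  d=D]
14: R B2 -> L2 hit  d=D]

DIRTY = [1, 2]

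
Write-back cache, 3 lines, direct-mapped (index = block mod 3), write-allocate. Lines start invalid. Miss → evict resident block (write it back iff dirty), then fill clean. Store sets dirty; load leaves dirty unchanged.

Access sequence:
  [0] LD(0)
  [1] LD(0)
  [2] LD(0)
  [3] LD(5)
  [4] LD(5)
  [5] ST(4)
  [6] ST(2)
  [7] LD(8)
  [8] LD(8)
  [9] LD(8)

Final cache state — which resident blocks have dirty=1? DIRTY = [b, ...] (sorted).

  0 | R B0 → L0 miss [-]
  1 | R B0 → L0 hit [-]
  2 | R B0 → L0 hit [-]
  3 | R B5 → L2 miss [-]
  4 | R B5 → L2 hit [-]
  5 | W B4 → L1 miss [D]
  6 | W B2 → L2 miss [D]
  7 | R B8 → L2 miss wb→B2 [-]
  8 | R B8 → L2 hit [-]
  9 | R B8 → L2 hit [-]

DIRTY = [4]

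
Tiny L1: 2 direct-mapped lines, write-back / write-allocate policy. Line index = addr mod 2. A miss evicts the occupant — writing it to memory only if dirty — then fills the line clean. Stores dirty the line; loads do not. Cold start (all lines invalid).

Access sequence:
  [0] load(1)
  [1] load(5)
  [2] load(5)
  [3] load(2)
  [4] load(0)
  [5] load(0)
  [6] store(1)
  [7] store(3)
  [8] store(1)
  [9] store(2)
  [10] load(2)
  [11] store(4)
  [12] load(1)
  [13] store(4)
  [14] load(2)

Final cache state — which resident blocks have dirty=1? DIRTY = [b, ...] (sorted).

DIRTY = [1]

  0 | R B1 → L1 miss [-]
  1 | R B5 → L1 miss [-]
  2 | R B5 → L1 hit [-]
  3 | R B2 → L0 miss [-]
  4 | R B0 → L0 miss [-]
  5 | R B0 → L0 hit [-]
  6 | W B1 → L1 miss [D]
  7 | W B3 → L1 miss wb→B1 [D]
  8 | W B1 → L1 miss wb→B3 [D]
  9 | W B2 → L0 miss [D]
  10 | R B2 → L0 hit [D]
  11 | W B4 → L0 miss wb→B2 [D]
  12 | R B1 → L1 hit [D]
  13 | W B4 → L0 hit [D]
  14 | R B2 → L0 miss wb→B4 [-]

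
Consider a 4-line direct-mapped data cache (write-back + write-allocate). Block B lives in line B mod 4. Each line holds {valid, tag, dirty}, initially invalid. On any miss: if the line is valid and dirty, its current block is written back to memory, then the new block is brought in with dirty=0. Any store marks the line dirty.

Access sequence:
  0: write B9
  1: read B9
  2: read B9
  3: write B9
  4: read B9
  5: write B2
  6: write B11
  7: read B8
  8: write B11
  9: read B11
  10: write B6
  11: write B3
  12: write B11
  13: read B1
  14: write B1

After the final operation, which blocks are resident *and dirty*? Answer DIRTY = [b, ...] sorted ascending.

DIRTY = [1, 6, 11]

0: W B9 -> L1 miss  d=D]
1: R B9 -> L1 hit  d=D]
2: R B9 -> L1 hit  d=D]
3: W B9 -> L1 hit  d=D]
4: R B9 -> L1 hit  d=D]
5: W B2 -> L2 miss  d=D]
6: W B11 -> L3 miss  d=D]
7: R B8 -> L0 miss  d=-]
8: W B11 -> L3 hit  d=D]
9: R B11 -> L3 hit  d=D]
10: W B6 -> L2 miss wb->B2  d=D]
11: W B3 -> L3 miss wb->B11  d=D]
12: W B11 -> L3 miss wb->B3  d=D]
13: R B1 -> L1 miss wb->B9  d=-]
14: W B1 -> L1 hit  d=D]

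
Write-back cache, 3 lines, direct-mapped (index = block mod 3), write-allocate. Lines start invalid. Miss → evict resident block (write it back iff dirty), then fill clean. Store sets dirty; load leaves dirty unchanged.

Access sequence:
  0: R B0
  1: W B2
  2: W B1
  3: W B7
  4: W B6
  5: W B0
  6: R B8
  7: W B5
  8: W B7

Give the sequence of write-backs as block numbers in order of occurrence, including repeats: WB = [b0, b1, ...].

0: R B0 → L0 miss [-]
1: W B2 → L2 miss [D]
2: W B1 → L1 miss [D]
3: W B7 → L1 miss wb→B1 [D]
4: W B6 → L0 miss [D]
5: W B0 → L0 miss wb→B6 [D]
6: R B8 → L2 miss wb→B2 [-]
7: W B5 → L2 miss [D]
8: W B7 → L1 hit [D]

WB = [1, 6, 2]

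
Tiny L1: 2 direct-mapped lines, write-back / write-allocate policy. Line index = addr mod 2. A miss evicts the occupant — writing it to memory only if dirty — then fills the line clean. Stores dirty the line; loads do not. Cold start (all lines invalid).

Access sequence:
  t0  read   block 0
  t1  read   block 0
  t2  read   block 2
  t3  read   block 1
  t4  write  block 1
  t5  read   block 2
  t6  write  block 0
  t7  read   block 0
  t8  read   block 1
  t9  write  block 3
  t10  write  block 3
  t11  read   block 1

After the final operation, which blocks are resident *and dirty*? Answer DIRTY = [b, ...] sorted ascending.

0: R B0 → L0 miss [-]
1: R B0 → L0 hit [-]
2: R B2 → L0 miss [-]
3: R B1 → L1 miss [-]
4: W B1 → L1 hit [D]
5: R B2 → L0 hit [-]
6: W B0 → L0 miss [D]
7: R B0 → L0 hit [D]
8: R B1 → L1 hit [D]
9: W B3 → L1 miss wb→B1 [D]
10: W B3 → L1 hit [D]
11: R B1 → L1 miss wb→B3 [-]

DIRTY = [0]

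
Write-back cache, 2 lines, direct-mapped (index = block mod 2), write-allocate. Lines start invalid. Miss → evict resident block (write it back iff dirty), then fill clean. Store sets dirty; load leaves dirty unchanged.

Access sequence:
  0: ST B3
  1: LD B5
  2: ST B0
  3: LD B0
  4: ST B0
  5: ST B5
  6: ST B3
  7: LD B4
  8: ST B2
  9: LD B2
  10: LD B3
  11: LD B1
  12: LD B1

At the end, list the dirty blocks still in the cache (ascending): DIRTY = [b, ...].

0: W B3 → L1 miss [D]
1: R B5 → L1 miss wb→B3 [-]
2: W B0 → L0 miss [D]
3: R B0 → L0 hit [D]
4: W B0 → L0 hit [D]
5: W B5 → L1 hit [D]
6: W B3 → L1 miss wb→B5 [D]
7: R B4 → L0 miss wb→B0 [-]
8: W B2 → L0 miss [D]
9: R B2 → L0 hit [D]
10: R B3 → L1 hit [D]
11: R B1 → L1 miss wb→B3 [-]
12: R B1 → L1 hit [-]

DIRTY = [2]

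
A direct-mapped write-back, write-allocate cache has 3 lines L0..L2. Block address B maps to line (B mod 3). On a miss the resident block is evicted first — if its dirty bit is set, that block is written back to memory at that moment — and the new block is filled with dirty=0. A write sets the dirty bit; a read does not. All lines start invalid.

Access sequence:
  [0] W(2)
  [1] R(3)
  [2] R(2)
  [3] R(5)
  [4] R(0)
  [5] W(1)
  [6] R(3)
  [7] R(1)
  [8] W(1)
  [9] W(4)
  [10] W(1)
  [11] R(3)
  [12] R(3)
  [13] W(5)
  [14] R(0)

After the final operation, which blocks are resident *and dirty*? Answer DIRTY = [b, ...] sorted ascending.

DIRTY = [1, 5]

  0 | W B2 → L2 miss [D]
  1 | R B3 → L0 miss [-]
  2 | R B2 → L2 hit [D]
  3 | R B5 → L2 miss wb→B2 [-]
  4 | R B0 → L0 miss [-]
  5 | W B1 → L1 miss [D]
  6 | R B3 → L0 miss [-]
  7 | R B1 → L1 hit [D]
  8 | W B1 → L1 hit [D]
  9 | W B4 → L1 miss wb→B1 [D]
  10 | W B1 → L1 miss wb→B4 [D]
  11 | R B3 → L0 hit [-]
  12 | R B3 → L0 hit [-]
  13 | W B5 → L2 hit [D]
  14 | R B0 → L0 miss [-]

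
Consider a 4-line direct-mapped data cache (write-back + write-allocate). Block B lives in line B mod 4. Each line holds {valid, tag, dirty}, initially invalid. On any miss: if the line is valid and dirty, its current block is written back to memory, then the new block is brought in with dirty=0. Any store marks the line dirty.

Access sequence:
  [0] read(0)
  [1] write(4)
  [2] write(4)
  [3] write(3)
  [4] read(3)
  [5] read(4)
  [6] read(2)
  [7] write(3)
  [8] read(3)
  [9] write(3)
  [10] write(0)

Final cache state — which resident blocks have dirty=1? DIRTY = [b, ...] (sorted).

  0 | R B0 → L0 miss [-]
  1 | W B4 → L0 miss [D]
  2 | W B4 → L0 hit [D]
  3 | W B3 → L3 miss [D]
  4 | R B3 → L3 hit [D]
  5 | R B4 → L0 hit [D]
  6 | R B2 → L2 miss [-]
  7 | W B3 → L3 hit [D]
  8 | R B3 → L3 hit [D]
  9 | W B3 → L3 hit [D]
  10 | W B0 → L0 miss wb→B4 [D]

DIRTY = [0, 3]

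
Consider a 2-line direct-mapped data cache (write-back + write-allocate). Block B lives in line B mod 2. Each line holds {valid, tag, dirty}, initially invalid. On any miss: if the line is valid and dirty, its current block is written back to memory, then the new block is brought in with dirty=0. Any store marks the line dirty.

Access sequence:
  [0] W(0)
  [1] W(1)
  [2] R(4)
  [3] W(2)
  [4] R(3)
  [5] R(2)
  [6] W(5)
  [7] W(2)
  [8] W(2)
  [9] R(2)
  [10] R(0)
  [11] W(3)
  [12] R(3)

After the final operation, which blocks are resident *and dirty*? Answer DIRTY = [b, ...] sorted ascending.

DIRTY = [3]

0: W B0 → L0 miss [D]
1: W B1 → L1 miss [D]
2: R B4 → L0 miss wb→B0 [-]
3: W B2 → L0 miss [D]
4: R B3 → L1 miss wb→B1 [-]
5: R B2 → L0 hit [D]
6: W B5 → L1 miss [D]
7: W B2 → L0 hit [D]
8: W B2 → L0 hit [D]
9: R B2 → L0 hit [D]
10: R B0 → L0 miss wb→B2 [-]
11: W B3 → L1 miss wb→B5 [D]
12: R B3 → L1 hit [D]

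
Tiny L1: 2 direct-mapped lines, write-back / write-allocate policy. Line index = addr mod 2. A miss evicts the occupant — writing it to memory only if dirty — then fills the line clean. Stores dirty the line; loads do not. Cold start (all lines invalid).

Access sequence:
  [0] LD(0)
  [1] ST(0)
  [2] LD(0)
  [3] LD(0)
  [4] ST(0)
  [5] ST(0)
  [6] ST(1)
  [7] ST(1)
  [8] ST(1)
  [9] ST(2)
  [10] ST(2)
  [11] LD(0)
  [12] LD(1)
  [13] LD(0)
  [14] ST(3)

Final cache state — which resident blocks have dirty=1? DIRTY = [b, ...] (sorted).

0: R B0 → L0 miss [-]
1: W B0 → L0 hit [D]
2: R B0 → L0 hit [D]
3: R B0 → L0 hit [D]
4: W B0 → L0 hit [D]
5: W B0 → L0 hit [D]
6: W B1 → L1 miss [D]
7: W B1 → L1 hit [D]
8: W B1 → L1 hit [D]
9: W B2 → L0 miss wb→B0 [D]
10: W B2 → L0 hit [D]
11: R B0 → L0 miss wb→B2 [-]
12: R B1 → L1 hit [D]
13: R B0 → L0 hit [-]
14: W B3 → L1 miss wb→B1 [D]

DIRTY = [3]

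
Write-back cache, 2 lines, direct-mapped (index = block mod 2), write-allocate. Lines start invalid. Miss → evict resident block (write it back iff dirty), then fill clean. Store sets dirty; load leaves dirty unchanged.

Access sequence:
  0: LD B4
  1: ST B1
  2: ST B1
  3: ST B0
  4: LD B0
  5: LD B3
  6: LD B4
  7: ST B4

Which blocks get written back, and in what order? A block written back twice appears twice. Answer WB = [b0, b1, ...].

0: R B4 → L0 miss [-]
1: W B1 → L1 miss [D]
2: W B1 → L1 hit [D]
3: W B0 → L0 miss [D]
4: R B0 → L0 hit [D]
5: R B3 → L1 miss wb→B1 [-]
6: R B4 → L0 miss wb→B0 [-]
7: W B4 → L0 hit [D]

WB = [1, 0]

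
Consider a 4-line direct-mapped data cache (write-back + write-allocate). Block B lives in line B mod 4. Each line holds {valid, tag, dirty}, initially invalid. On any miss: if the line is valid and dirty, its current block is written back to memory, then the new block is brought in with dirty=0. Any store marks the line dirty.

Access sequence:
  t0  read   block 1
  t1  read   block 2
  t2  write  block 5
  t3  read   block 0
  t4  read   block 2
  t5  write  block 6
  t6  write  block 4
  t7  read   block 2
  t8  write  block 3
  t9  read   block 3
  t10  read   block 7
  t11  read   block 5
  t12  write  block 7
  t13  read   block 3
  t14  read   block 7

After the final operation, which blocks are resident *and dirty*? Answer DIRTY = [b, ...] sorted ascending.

0: R B1 → L1 miss [-]
1: R B2 → L2 miss [-]
2: W B5 → L1 miss [D]
3: R B0 → L0 miss [-]
4: R B2 → L2 hit [-]
5: W B6 → L2 miss [D]
6: W B4 → L0 miss [D]
7: R B2 → L2 miss wb→B6 [-]
8: W B3 → L3 miss [D]
9: R B3 → L3 hit [D]
10: R B7 → L3 miss wb→B3 [-]
11: R B5 → L1 hit [D]
12: W B7 → L3 hit [D]
13: R B3 → L3 miss wb→B7 [-]
14: R B7 → L3 miss [-]

DIRTY = [4, 5]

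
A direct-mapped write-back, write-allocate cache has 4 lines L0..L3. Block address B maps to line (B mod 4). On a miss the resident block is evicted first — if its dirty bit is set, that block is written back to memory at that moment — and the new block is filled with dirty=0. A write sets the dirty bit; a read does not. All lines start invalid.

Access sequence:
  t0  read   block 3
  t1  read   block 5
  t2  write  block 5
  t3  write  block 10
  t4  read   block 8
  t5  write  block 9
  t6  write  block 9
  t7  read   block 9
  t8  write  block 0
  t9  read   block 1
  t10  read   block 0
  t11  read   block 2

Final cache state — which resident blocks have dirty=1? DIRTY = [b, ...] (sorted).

0: R B3 → L3 miss [-]
1: R B5 → L1 miss [-]
2: W B5 → L1 hit [D]
3: W B10 → L2 miss [D]
4: R B8 → L0 miss [-]
5: W B9 → L1 miss wb→B5 [D]
6: W B9 → L1 hit [D]
7: R B9 → L1 hit [D]
8: W B0 → L0 miss [D]
9: R B1 → L1 miss wb→B9 [-]
10: R B0 → L0 hit [D]
11: R B2 → L2 miss wb→B10 [-]

DIRTY = [0]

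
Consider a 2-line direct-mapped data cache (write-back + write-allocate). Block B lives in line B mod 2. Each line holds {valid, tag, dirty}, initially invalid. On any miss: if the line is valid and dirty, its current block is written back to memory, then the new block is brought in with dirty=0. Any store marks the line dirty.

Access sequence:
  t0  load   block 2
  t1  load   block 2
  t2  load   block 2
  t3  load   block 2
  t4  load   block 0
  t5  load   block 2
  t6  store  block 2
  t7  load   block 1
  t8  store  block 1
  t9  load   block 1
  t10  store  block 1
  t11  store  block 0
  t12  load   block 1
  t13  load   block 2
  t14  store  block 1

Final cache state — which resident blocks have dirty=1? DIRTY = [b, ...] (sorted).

  0 | R B2 → L0 miss [-]
  1 | R B2 → L0 hit [-]
  2 | R B2 → L0 hit [-]
  3 | R B2 → L0 hit [-]
  4 | R B0 → L0 miss [-]
  5 | R B2 → L0 miss [-]
  6 | W B2 → L0 hit [D]
  7 | R B1 → L1 miss [-]
  8 | W B1 → L1 hit [D]
  9 | R B1 → L1 hit [D]
  10 | W B1 → L1 hit [D]
  11 | W B0 → L0 miss wb→B2 [D]
  12 | R B1 → L1 hit [D]
  13 | R B2 → L0 miss wb→B0 [-]
  14 | W B1 → L1 hit [D]

DIRTY = [1]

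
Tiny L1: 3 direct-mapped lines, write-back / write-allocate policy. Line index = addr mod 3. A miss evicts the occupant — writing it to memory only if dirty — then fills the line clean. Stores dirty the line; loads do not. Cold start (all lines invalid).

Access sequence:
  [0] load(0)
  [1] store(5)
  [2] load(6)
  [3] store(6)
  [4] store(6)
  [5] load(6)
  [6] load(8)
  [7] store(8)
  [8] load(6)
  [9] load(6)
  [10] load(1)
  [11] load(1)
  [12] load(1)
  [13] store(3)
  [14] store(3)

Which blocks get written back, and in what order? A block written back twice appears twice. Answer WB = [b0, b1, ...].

WB = [5, 6]

  0 | R B0 → L0 miss [-]
  1 | W B5 → L2 miss [D]
  2 | R B6 → L0 miss [-]
  3 | W B6 → L0 hit [D]
  4 | W B6 → L0 hit [D]
  5 | R B6 → L0 hit [D]
  6 | R B8 → L2 miss wb→B5 [-]
  7 | W B8 → L2 hit [D]
  8 | R B6 → L0 hit [D]
  9 | R B6 → L0 hit [D]
  10 | R B1 → L1 miss [-]
  11 | R B1 → L1 hit [-]
  12 | R B1 → L1 hit [-]
  13 | W B3 → L0 miss wb→B6 [D]
  14 | W B3 → L0 hit [D]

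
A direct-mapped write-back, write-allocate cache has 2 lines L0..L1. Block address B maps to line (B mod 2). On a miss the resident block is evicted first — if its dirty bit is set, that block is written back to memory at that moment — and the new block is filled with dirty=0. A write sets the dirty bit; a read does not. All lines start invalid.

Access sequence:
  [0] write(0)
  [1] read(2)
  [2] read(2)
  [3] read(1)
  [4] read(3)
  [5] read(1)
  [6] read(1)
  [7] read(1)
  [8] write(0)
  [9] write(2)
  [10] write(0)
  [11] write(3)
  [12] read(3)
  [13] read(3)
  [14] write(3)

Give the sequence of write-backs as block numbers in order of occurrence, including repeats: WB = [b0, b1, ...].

  0 | W B0 → L0 miss [D]
  1 | R B2 → L0 miss wb→B0 [-]
  2 | R B2 → L0 hit [-]
  3 | R B1 → L1 miss [-]
  4 | R B3 → L1 miss [-]
  5 | R B1 → L1 miss [-]
  6 | R B1 → L1 hit [-]
  7 | R B1 → L1 hit [-]
  8 | W B0 → L0 miss [D]
  9 | W B2 → L0 miss wb→B0 [D]
  10 | W B0 → L0 miss wb→B2 [D]
  11 | W B3 → L1 miss [D]
  12 | R B3 → L1 hit [D]
  13 | R B3 → L1 hit [D]
  14 | W B3 → L1 hit [D]

WB = [0, 0, 2]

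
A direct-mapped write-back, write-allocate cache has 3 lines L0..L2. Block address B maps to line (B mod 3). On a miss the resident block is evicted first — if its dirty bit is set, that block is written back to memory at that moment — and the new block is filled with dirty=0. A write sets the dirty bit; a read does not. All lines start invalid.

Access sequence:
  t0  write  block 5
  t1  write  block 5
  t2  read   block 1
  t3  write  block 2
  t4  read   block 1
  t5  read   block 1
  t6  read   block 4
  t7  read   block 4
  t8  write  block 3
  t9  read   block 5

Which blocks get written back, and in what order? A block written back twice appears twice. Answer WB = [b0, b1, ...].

WB = [5, 2]

  0 | W B5 → L2 miss [D]
  1 | W B5 → L2 hit [D]
  2 | R B1 → L1 miss [-]
  3 | W B2 → L2 miss wb→B5 [D]
  4 | R B1 → L1 hit [-]
  5 | R B1 → L1 hit [-]
  6 | R B4 → L1 miss [-]
  7 | R B4 → L1 hit [-]
  8 | W B3 → L0 miss [D]
  9 | R B5 → L2 miss wb→B2 [-]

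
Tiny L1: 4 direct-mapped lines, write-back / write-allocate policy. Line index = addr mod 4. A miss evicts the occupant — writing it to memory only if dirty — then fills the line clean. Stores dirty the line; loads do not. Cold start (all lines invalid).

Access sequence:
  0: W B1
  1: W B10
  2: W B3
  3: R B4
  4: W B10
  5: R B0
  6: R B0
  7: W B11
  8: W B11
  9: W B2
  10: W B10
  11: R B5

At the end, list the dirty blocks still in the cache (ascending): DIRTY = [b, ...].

0: W B1 -> L1 miss  d=D]
1: W B10 -> L2 miss  d=D]
2: W B3 -> L3 miss  d=D]
3: R B4 -> L0 miss  d=-]
4: W B10 -> L2 hit  d=D]
5: R B0 -> L0 miss  d=-]
6: R B0 -> L0 hit  d=-]
7: W B11 -> L3 miss wb->B3  d=D]
8: W B11 -> L3 hit  d=D]
9: W B2 -> L2 miss wb->B10  d=D]
10: W B10 -> L2 miss wb->B2  d=D]
11: R B5 -> L1 miss wb->B1  d=-]

DIRTY = [10, 11]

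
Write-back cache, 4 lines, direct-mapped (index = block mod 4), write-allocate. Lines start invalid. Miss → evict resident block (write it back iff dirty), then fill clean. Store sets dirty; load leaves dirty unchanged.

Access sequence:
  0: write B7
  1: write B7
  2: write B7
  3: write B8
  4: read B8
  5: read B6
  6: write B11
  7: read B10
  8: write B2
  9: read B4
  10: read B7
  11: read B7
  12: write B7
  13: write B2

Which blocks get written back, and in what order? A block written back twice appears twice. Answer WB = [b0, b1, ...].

  0 | W B7 → L3 miss [D]
  1 | W B7 → L3 hit [D]
  2 | W B7 → L3 hit [D]
  3 | W B8 → L0 miss [D]
  4 | R B8 → L0 hit [D]
  5 | R B6 → L2 miss [-]
  6 | W B11 → L3 miss wb→B7 [D]
  7 | R B10 → L2 miss [-]
  8 | W B2 → L2 miss [D]
  9 | R B4 → L0 miss wb→B8 [-]
  10 | R B7 → L3 miss wb→B11 [-]
  11 | R B7 → L3 hit [-]
  12 | W B7 → L3 hit [D]
  13 | W B2 → L2 hit [D]

WB = [7, 8, 11]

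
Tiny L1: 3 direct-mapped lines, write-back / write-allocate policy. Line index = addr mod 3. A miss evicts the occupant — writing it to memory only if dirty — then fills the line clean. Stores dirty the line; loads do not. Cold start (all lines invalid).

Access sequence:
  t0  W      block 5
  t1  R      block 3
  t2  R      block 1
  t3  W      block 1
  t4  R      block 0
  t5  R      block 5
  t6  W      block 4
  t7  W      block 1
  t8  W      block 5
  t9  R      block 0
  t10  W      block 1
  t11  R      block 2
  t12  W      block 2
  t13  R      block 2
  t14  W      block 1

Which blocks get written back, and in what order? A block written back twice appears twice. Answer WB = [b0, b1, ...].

WB = [1, 4, 5]

  0 | W B5 → L2 miss [D]
  1 | R B3 → L0 miss [-]
  2 | R B1 → L1 miss [-]
  3 | W B1 → L1 hit [D]
  4 | R B0 → L0 miss [-]
  5 | R B5 → L2 hit [D]
  6 | W B4 → L1 miss wb→B1 [D]
  7 | W B1 → L1 miss wb→B4 [D]
  8 | W B5 → L2 hit [D]
  9 | R B0 → L0 hit [-]
  10 | W B1 → L1 hit [D]
  11 | R B2 → L2 miss wb→B5 [-]
  12 | W B2 → L2 hit [D]
  13 | R B2 → L2 hit [D]
  14 | W B1 → L1 hit [D]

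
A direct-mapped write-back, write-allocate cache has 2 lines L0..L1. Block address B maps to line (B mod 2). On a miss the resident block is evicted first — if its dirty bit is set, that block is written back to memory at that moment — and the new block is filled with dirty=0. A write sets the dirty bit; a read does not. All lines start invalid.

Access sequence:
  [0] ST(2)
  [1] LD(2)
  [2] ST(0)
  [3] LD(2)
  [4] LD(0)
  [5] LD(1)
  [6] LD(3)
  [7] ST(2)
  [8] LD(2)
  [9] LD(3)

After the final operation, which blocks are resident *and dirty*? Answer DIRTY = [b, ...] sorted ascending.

  0 | W B2 → L0 miss [D]
  1 | R B2 → L0 hit [D]
  2 | W B0 → L0 miss wb→B2 [D]
  3 | R B2 → L0 miss wb→B0 [-]
  4 | R B0 → L0 miss [-]
  5 | R B1 → L1 miss [-]
  6 | R B3 → L1 miss [-]
  7 | W B2 → L0 miss [D]
  8 | R B2 → L0 hit [D]
  9 | R B3 → L1 hit [-]

DIRTY = [2]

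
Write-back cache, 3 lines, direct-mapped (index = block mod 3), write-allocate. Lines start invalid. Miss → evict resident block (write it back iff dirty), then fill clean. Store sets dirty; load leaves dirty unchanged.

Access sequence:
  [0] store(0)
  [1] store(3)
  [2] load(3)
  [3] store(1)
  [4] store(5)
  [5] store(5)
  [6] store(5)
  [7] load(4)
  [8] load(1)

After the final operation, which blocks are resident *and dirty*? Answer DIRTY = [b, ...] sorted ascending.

DIRTY = [3, 5]

0: W B0 → L0 miss [D]
1: W B3 → L0 miss wb→B0 [D]
2: R B3 → L0 hit [D]
3: W B1 → L1 miss [D]
4: W B5 → L2 miss [D]
5: W B5 → L2 hit [D]
6: W B5 → L2 hit [D]
7: R B4 → L1 miss wb→B1 [-]
8: R B1 → L1 miss [-]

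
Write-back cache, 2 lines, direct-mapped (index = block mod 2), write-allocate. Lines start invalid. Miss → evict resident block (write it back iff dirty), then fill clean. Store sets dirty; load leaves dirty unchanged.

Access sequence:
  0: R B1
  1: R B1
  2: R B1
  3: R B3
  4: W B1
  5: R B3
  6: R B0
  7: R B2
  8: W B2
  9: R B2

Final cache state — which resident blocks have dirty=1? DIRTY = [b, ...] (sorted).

0: R B1 → L1 miss [-]
1: R B1 → L1 hit [-]
2: R B1 → L1 hit [-]
3: R B3 → L1 miss [-]
4: W B1 → L1 miss [D]
5: R B3 → L1 miss wb→B1 [-]
6: R B0 → L0 miss [-]
7: R B2 → L0 miss [-]
8: W B2 → L0 hit [D]
9: R B2 → L0 hit [D]

DIRTY = [2]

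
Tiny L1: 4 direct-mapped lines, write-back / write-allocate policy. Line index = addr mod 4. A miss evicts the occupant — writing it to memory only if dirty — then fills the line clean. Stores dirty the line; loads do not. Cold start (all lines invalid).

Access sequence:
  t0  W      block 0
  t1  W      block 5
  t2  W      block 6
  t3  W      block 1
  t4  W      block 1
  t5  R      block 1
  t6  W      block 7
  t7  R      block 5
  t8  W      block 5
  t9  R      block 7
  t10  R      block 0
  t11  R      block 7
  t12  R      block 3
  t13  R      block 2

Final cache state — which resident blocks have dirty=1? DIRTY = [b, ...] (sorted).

DIRTY = [0, 5]

0: W B0 → L0 miss [D]
1: W B5 → L1 miss [D]
2: W B6 → L2 miss [D]
3: W B1 → L1 miss wb→B5 [D]
4: W B1 → L1 hit [D]
5: R B1 → L1 hit [D]
6: W B7 → L3 miss [D]
7: R B5 → L1 miss wb→B1 [-]
8: W B5 → L1 hit [D]
9: R B7 → L3 hit [D]
10: R B0 → L0 hit [D]
11: R B7 → L3 hit [D]
12: R B3 → L3 miss wb→B7 [-]
13: R B2 → L2 miss wb→B6 [-]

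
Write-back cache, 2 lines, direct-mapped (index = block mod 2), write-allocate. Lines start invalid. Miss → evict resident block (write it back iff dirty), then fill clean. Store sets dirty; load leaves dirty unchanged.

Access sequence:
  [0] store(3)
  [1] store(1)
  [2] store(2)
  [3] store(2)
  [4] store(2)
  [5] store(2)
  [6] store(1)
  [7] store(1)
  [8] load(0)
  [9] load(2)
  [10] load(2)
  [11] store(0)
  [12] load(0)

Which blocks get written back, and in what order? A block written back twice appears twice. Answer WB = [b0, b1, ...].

WB = [3, 2]

0: W B3 → L1 miss [D]
1: W B1 → L1 miss wb→B3 [D]
2: W B2 → L0 miss [D]
3: W B2 → L0 hit [D]
4: W B2 → L0 hit [D]
5: W B2 → L0 hit [D]
6: W B1 → L1 hit [D]
7: W B1 → L1 hit [D]
8: R B0 → L0 miss wb→B2 [-]
9: R B2 → L0 miss [-]
10: R B2 → L0 hit [-]
11: W B0 → L0 miss [D]
12: R B0 → L0 hit [D]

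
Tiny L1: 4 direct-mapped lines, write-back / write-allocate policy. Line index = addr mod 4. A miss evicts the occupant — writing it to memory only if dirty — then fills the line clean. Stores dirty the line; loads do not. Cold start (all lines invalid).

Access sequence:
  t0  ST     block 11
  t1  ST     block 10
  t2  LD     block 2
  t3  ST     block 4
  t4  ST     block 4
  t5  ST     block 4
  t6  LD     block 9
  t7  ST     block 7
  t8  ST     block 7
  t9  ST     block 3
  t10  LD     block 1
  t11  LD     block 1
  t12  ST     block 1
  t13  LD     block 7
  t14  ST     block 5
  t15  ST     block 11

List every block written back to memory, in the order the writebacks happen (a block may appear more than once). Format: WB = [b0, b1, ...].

0: W B11 → L3 miss [D]
1: W B10 → L2 miss [D]
2: R B2 → L2 miss wb→B10 [-]
3: W B4 → L0 miss [D]
4: W B4 → L0 hit [D]
5: W B4 → L0 hit [D]
6: R B9 → L1 miss [-]
7: W B7 → L3 miss wb→B11 [D]
8: W B7 → L3 hit [D]
9: W B3 → L3 miss wb→B7 [D]
10: R B1 → L1 miss [-]
11: R B1 → L1 hit [-]
12: W B1 → L1 hit [D]
13: R B7 → L3 miss wb→B3 [-]
14: W B5 → L1 miss wb→B1 [D]
15: W B11 → L3 miss [D]

WB = [10, 11, 7, 3, 1]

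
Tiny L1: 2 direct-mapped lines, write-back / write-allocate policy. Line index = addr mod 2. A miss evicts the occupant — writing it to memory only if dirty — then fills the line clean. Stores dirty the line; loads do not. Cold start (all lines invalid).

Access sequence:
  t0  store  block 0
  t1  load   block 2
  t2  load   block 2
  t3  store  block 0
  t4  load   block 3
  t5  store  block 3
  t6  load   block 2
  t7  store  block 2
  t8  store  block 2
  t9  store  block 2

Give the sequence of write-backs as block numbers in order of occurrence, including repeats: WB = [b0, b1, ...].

0: W B0 → L0 miss [D]
1: R B2 → L0 miss wb→B0 [-]
2: R B2 → L0 hit [-]
3: W B0 → L0 miss [D]
4: R B3 → L1 miss [-]
5: W B3 → L1 hit [D]
6: R B2 → L0 miss wb→B0 [-]
7: W B2 → L0 hit [D]
8: W B2 → L0 hit [D]
9: W B2 → L0 hit [D]

WB = [0, 0]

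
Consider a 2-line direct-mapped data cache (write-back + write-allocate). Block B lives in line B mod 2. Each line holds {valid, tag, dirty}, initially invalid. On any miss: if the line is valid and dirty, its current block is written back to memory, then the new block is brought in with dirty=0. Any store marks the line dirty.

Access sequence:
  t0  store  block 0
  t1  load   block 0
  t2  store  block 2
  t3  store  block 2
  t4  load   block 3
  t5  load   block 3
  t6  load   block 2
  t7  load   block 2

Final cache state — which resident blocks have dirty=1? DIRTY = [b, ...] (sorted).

DIRTY = [2]

  0 | W B0 → L0 miss [D]
  1 | R B0 → L0 hit [D]
  2 | W B2 → L0 miss wb→B0 [D]
  3 | W B2 → L0 hit [D]
  4 | R B3 → L1 miss [-]
  5 | R B3 → L1 hit [-]
  6 | R B2 → L0 hit [D]
  7 | R B2 → L0 hit [D]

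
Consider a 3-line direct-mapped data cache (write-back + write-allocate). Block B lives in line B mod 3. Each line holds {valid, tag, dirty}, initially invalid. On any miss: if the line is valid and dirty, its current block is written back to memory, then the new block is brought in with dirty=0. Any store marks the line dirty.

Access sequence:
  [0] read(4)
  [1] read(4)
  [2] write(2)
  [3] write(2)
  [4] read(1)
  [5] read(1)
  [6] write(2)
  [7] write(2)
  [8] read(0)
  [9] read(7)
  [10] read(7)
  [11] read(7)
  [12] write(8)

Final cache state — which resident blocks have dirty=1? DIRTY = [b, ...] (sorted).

DIRTY = [8]

  0 | R B4 → L1 miss [-]
  1 | R B4 → L1 hit [-]
  2 | W B2 → L2 miss [D]
  3 | W B2 → L2 hit [D]
  4 | R B1 → L1 miss [-]
  5 | R B1 → L1 hit [-]
  6 | W B2 → L2 hit [D]
  7 | W B2 → L2 hit [D]
  8 | R B0 → L0 miss [-]
  9 | R B7 → L1 miss [-]
  10 | R B7 → L1 hit [-]
  11 | R B7 → L1 hit [-]
  12 | W B8 → L2 miss wb→B2 [D]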